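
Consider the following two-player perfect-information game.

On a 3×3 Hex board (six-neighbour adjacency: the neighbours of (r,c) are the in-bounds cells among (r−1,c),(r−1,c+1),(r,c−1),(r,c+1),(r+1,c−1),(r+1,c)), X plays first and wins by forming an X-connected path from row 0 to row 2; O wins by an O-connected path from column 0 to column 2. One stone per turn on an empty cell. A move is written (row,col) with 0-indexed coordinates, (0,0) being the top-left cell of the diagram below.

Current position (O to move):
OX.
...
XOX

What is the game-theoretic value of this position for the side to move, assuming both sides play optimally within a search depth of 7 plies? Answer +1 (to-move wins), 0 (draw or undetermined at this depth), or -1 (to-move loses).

ply 1, O at OX./.../XOX | (0,2)=-1→OXO/.../XOX*; (1,0)=-1→OX./O../XOX; (1,1)=-1→OX./.O./XOX; (1,2)=-1→OX./..O/XOX
ply 2, X at OXO/.../XOX | (1,0)=+1→OXO/X../XOX*; (1,1)=+1→OXO/.X./XOX; (1,2)=+1→OXO/..X/XOX
ply 3: OXO/X../XOX is terminal -1 (O); from OX./.../XOX depth 7

value(OX./.../XOX, O) = -1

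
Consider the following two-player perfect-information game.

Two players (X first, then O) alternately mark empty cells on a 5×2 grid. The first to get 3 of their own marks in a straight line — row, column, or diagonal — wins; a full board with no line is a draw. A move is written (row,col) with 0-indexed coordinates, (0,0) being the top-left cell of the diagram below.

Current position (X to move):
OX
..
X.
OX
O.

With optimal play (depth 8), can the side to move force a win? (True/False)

ply 1, X at OX/../X./OX/O. | (1,0)=+0→OX/X./X./OX/O.; (1,1)=+0→OX/.X/X./OX/O.; (2,1)=+1→OX/../XX/OX/O.*; (4,1)=+0→OX/../X./OX/OX
ply 2, O at OX/../XX/OX/O. | (1,0)=-1→OX/O./XX/OX/O.*; (1,1)=-1→OX/.O/XX/OX/O.; (4,1)=-1→OX/../XX/OX/OO
ply 3, X at OX/O./XX/OX/O. | (1,1)=+1→OX/OX/XX/OX/O.*; (4,1)=+1→OX/O./XX/OX/OX
ply 4: OX/OX/XX/OX/O. is terminal -1 (O); from OX/../X./OX/O. depth 8

X winning at [OX/../X./OX/O.]: True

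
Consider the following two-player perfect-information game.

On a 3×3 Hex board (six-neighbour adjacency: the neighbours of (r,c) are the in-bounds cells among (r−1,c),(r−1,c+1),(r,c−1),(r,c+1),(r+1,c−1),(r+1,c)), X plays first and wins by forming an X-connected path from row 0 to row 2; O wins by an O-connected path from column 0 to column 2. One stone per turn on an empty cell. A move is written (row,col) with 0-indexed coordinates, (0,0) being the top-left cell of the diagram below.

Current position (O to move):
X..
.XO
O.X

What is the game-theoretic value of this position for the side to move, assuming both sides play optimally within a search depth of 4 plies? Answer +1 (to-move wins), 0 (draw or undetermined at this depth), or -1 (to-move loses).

p1 O@[X../.XO/O.X]: (0,1)[XO./.XO/O.X]-1 (0,2)[X.O/.XO/O.X]-1 (1,0)[X../OXO/O.X]-1 (2,1)[X../.XO/OOX]+1*
p2 X@[X../.XO/OOX] terminal -1; root [X../.XO/O.X] d4

value(X../.XO/O.X, O) = +1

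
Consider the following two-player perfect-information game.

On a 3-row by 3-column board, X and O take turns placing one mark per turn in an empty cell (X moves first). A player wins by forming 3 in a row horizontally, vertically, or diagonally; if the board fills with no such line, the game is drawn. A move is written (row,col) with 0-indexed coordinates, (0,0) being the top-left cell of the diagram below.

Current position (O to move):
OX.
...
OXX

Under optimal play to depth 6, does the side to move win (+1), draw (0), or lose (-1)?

[OX./.../OXX] O move#1: (0,2):-1/OXO/.../OXX, (1,0):+1/OX./O../OXX*, (1,1):+1/OX./.O./OXX, (1,2):-1/OX./..O/OXX
[OX./O../OXX] end (terminal -1, X#2); searched OX./.../OXX to 6

value(OX./.../OXX, O) = +1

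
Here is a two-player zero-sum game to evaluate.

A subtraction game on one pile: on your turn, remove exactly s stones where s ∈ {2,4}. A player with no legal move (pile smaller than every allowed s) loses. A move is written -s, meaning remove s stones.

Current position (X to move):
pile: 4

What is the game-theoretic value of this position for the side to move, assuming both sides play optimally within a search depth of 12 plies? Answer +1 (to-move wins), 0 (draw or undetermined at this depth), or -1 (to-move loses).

[4] X move#1: -2:-1/2, -4:+1/0*
[0] end (terminal -1, O#2); searched 4 to 12

value(4, X) = +1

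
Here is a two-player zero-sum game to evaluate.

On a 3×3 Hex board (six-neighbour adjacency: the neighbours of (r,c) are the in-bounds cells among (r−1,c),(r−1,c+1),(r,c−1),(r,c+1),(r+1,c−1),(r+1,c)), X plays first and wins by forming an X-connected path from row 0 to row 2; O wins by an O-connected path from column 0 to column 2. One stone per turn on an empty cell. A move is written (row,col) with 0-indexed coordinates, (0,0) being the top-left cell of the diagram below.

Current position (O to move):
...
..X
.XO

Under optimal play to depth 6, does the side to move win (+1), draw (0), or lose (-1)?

value(.../..X/.XO, O) = -1

p1 O@[.../..X/.XO]: (0,0)[O../..X/.XO]-1* (0,1)[.O./..X/.XO]-1 (0,2)[..O/..X/.XO]-1 (1,0)[.../O.X/.XO]-1 (1,1)[.../.OX/.XO]-1 (2,0)[.../..X/OXO]-1
p2 X@[O../..X/.XO]: (0,1)[OX./..X/.XO]+1* (0,2)[O.X/..X/.XO]+1 (1,0)[O../X.X/.XO]+1 (1,1)[O../.XX/.XO]+1 (2,0)[O../..X/XXO]+1
p3 O@[OX./..X/.XO]: (0,2)[OXO/..X/.XO]-1* (1,0)[OX./O.X/.XO]-1 (1,1)[OX./.OX/.XO]-1 (2,0)[OX./..X/OXO]-1
p4 X@[OXO/..X/.XO]: (1,0)[OXO/X.X/.XO]+1* (1,1)[OXO/.XX/.XO]+1 (2,0)[OXO/..X/XXO]+1
p5 O@[OXO/X.X/.XO]: (1,1)[OXO/XOX/.XO]-1* (2,0)[OXO/X.X/OXO]-1
p6 X@[OXO/XOX/.XO]: (2,0)[OXO/XOX/XXO]+1*
p7 O@[OXO/XOX/XXO] terminal -1; root [.../..X/.XO] d6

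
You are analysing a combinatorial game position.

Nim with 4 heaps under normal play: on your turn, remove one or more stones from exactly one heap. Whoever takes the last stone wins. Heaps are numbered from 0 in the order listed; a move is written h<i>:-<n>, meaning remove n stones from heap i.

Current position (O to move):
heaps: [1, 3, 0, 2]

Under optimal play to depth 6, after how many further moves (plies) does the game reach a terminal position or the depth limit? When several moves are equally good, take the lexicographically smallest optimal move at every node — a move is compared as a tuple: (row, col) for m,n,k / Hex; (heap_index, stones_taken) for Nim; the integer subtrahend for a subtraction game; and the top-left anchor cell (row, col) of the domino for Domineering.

p1 O@[(1,3,0,2)]: h0:-1[(0,3,0,2)]-1* h1:-1[(1,2,0,2)]-1 h1:-2[(1,1,0,2)]-1 h1:-3[(1,0,0,2)]-1 h3:-1[(1,3,0,1)]-1 h3:-2[(1,3,0,0)]-1
p2 X@[(0,3,0,2)]: h1:-1[(0,2,0,2)]+1* h1:-2[(0,1,0,2)]-1 h1:-3[(0,0,0,2)]-1 h3:-1[(0,3,0,1)]-1 h3:-2[(0,3,0,0)]-1
p3 O@[(0,2,0,2)]: h1:-1[(0,1,0,2)]-1* h1:-2[(0,0,0,2)]-1 h3:-1[(0,2,0,1)]-1 h3:-2[(0,2,0,0)]-1
p4 X@[(0,1,0,2)]: h1:-1[(0,0,0,2)]-1 h3:-1[(0,1,0,1)]+1* h3:-2[(0,1,0,0)]-1
p5 O@[(0,1,0,1)]: h1:-1[(0,0,0,1)]-1* h3:-1[(0,1,0,0)]-1
p6 X@[(0,0,0,1)]: h3:-1[(0,0,0,0)]+1*
p7 O@[(0,0,0,0)] terminal -1; root [(1,3,0,2)] d6

PV length from [(1,3,0,2)]: 6 plies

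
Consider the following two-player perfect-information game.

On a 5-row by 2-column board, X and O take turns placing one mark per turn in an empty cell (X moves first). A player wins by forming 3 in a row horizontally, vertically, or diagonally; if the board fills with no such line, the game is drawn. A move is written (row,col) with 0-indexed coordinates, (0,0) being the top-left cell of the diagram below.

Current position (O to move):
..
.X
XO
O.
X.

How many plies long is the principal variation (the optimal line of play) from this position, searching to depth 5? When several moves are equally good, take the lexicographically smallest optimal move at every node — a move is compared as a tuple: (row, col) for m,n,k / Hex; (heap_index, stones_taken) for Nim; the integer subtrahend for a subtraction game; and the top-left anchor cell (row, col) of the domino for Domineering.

ply 1, O at ../.X/XO/O./X. | (0,0)=+0→O./.X/XO/O./X.*; (0,1)=+0→.O/.X/XO/O./X.; (1,0)=+0→../OX/XO/O./X.; (3,1)=+0→../.X/XO/OO/X.; (4,1)=+0→../.X/XO/O./XO
ply 2, X at O./.X/XO/O./X. | (0,1)=+0→OX/.X/XO/O./X.*; (1,0)=+0→O./XX/XO/O./X.; (3,1)=+0→O./.X/XO/OX/X.; (4,1)=+0→O./.X/XO/O./XX
ply 3, O at OX/.X/XO/O./X. | (1,0)=+0→OX/OX/XO/O./X.*; (3,1)=+0→OX/.X/XO/OO/X.; (4,1)=+0→OX/.X/XO/O./XO
ply 4, X at OX/OX/XO/O./X. | (3,1)=+0→OX/OX/XO/OX/X.*; (4,1)=+0→OX/OX/XO/O./XX
ply 5, O at OX/OX/XO/OX/X. | (4,1)=+0→OX/OX/XO/OX/XO*
ply 6: OX/OX/XO/OX/XO is terminal +0 (X); from ../.X/XO/O./X. depth 5

PV length from [../.X/XO/O./X.]: 5 plies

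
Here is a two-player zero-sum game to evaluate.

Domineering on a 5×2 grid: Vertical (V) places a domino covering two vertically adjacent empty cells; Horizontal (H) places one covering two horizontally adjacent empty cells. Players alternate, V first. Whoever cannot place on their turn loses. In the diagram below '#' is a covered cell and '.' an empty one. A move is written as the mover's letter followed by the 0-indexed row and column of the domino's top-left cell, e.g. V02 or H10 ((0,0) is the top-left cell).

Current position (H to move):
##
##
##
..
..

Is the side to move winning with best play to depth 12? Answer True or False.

H winning at [##/##/##/../..]: True

ply 1, H at ##/##/##/../.. | H30=+1→##/##/##/##/..*; H40=+1→##/##/##/../##
ply 2: ##/##/##/##/.. is terminal -1 (V); from ##/##/##/../.. depth 12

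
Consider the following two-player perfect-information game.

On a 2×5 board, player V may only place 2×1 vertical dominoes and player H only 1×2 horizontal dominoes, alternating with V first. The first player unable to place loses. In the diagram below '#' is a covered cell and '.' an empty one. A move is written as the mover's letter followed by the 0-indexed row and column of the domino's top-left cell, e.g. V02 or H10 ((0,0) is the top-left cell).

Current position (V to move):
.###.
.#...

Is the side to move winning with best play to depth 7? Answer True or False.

V winning at [.###./.#...]: True

[.###./.#...] V move#1: V00:-1/####./##..., V04:+1/.####/.#..#*
[.####/.#..#] H move#2: H12:-1/.####/.####*
[.####/.####] V move#3: V00:+1/#####/#####*
[#####/#####] end (terminal -1, H#4); searched .###./.#... to 7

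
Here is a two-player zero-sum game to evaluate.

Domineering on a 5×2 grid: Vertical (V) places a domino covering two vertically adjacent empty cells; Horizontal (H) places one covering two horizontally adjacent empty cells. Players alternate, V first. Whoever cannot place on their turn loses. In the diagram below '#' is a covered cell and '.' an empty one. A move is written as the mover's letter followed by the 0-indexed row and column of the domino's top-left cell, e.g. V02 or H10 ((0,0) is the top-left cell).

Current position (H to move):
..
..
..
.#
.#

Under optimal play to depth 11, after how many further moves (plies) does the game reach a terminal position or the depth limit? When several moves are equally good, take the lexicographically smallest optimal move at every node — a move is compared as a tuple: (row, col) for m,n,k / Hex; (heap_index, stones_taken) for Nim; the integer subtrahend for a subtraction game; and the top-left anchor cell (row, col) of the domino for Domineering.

PV length from [../../../.#/.#]: 3 plies

p1 H@[../../../.#/.#]: H00[##/../../.#/.#]-1 H10[../##/../.#/.#]+1* H20[../../##/.#/.#]-1
p2 V@[../##/../.#/.#]: V20[../##/#./##/.#]-1* V30[../##/../##/##]-1
p3 H@[../##/#./##/.#]: H00[##/##/#./##/.#]+1*
p4 V@[##/##/#./##/.#] terminal -1; root [../../../.#/.#] d11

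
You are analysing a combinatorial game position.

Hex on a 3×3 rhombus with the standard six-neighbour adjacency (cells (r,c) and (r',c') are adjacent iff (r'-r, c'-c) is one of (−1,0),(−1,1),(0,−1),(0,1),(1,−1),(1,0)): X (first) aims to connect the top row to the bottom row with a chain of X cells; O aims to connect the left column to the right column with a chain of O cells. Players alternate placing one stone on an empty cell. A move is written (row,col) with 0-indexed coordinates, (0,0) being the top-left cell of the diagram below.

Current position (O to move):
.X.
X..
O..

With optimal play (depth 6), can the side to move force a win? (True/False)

O winning at [.X./X../O..]: True

p1 O@[.X./X../O..]: (0,0)[OX./X../O..]-1 (0,2)[.XO/X../O..]+1* (1,1)[.X./XO./O..]+1 (1,2)[.X./X.O/O..]+1 (2,1)[.X./X../OO.]+1 (2,2)[.X./X../O.O]+1
p2 X@[.XO/X../O..]: (0,0)[XXO/X../O..]-1* (1,1)[.XO/XX./O..]-1 (1,2)[.XO/X.X/O..]-1 (2,1)[.XO/X../OX.]-1 (2,2)[.XO/X../O.X]-1
p3 O@[XXO/X../O..]: (1,1)[XXO/XO./O..]+1* (1,2)[XXO/X.O/O..]+1 (2,1)[XXO/X../OO.]+1 (2,2)[XXO/X../O.O]+1
p4 X@[XXO/XO./O..] terminal -1; root [.X./X../O..] d6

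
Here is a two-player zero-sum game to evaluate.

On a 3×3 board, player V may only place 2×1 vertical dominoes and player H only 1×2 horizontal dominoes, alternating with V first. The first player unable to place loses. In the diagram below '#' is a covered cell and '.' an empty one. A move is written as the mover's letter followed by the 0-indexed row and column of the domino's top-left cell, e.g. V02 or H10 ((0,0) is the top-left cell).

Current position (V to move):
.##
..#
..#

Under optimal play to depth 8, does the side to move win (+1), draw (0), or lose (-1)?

value(.##/..#/..#, V) = +1

ply 1, V at .##/..#/..# | V00=-1→###/#.#/..#; V10=+1→.##/#.#/#.#*; V11=+1→.##/.##/.##
ply 2: .##/#.#/#.# is terminal -1 (H); from .##/..#/..# depth 8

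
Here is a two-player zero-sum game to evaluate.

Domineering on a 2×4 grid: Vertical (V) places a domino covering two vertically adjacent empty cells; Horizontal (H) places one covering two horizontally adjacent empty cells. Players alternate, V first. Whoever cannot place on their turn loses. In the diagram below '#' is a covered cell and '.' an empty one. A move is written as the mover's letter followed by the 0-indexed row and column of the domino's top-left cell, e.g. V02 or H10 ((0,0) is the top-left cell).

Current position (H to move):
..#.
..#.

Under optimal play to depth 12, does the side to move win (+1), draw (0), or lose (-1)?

ply 1, H at ..#./..#. | H00=+1→###./..#.*; H10=+1→..#./###.
ply 2, V at ###./..#. | V03=-1→####/..##*
ply 3, H at ####/..## | H10=+1→####/####*
ply 4: ####/#### is terminal -1 (V); from ..#./..#. depth 12

value(..#./..#., H) = +1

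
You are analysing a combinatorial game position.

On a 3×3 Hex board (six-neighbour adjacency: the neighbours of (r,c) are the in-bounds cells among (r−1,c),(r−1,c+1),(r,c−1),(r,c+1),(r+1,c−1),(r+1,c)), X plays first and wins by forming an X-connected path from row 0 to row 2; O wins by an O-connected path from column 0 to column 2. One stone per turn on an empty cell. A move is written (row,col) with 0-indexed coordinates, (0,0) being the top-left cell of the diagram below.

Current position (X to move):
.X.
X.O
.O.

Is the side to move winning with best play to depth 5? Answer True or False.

X winning at [.X./X.O/.O.]: True

p1 X@[.X./X.O/.O.]: (0,0)[XX./X.O/.O.]-1 (0,2)[.XX/X.O/.O.]-1 (1,1)[.X./XXO/.O.]-1 (2,0)[.X./X.O/XO.]+1* (2,2)[.X./X.O/.OX]-1
p2 O@[.X./X.O/XO.] terminal -1; root [.X./X.O/.O.] d5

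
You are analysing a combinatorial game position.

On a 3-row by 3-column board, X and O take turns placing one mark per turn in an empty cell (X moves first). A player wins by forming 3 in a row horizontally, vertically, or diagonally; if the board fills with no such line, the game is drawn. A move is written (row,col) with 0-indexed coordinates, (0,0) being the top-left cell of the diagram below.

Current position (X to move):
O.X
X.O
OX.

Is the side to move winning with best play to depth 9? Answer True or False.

X winning at [O.X/X.O/OX.]: False

p1 X@[O.X/X.O/OX.]: (0,1)[OXX/X.O/OX.]+0* (1,1)[O.X/XXO/OX.]+0 (2,2)[O.X/X.O/OXX]+0
p2 O@[OXX/X.O/OX.]: (1,1)[OXX/XOO/OX.]+0* (2,2)[OXX/X.O/OXO]-1
p3 X@[OXX/XOO/OX.]: (2,2)[OXX/XOO/OXX]+0*
p4 O@[OXX/XOO/OXX] terminal +0; root [O.X/X.O/OX.] d9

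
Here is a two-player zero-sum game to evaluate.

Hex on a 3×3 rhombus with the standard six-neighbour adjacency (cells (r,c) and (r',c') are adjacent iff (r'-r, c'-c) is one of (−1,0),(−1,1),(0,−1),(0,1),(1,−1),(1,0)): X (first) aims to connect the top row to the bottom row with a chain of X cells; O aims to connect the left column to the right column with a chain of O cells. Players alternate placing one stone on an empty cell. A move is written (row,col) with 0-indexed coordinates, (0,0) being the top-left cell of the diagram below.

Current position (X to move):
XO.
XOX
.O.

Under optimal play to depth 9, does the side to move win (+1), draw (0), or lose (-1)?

value(XO./XOX/.O., X) = +1

[XO./XOX/.O.] X move#1: (0,2):+1/XOX/XOX/.O.*, (2,0):+1/XO./XOX/XO., (2,2):+1/XO./XOX/.OX
[XOX/XOX/.O.] O move#2: (2,0):-1/XOX/XOX/OO.*, (2,2):-1/XOX/XOX/.OO
[XOX/XOX/OO.] X move#3: (2,2):+1/XOX/XOX/OOX*
[XOX/XOX/OOX] end (terminal -1, O#4); searched XO./XOX/.O. to 9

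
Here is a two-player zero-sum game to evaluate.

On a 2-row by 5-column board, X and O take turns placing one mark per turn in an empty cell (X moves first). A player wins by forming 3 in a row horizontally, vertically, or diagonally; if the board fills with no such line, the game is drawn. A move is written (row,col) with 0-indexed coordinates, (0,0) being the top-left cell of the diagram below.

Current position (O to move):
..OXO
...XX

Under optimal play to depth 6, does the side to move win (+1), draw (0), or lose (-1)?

ply 1, O at ..OXO/...XX | (0,0)=-1→O.OXO/...XX; (0,1)=-1→.OOXO/...XX; (1,0)=-1→..OXO/O..XX; (1,1)=-1→..OXO/.O.XX; (1,2)=+0→..OXO/..OXX*
ply 2, X at ..OXO/..OXX | (0,0)=+0→X.OXO/..OXX*; (0,1)=+0→.XOXO/..OXX; (1,0)=+0→..OXO/X.OXX; (1,1)=+0→..OXO/.XOXX
ply 3, O at X.OXO/..OXX | (0,1)=+0→XOOXO/..OXX*; (1,0)=+0→X.OXO/O.OXX; (1,1)=+0→X.OXO/.OOXX
ply 4, X at XOOXO/..OXX | (1,0)=+0→XOOXO/X.OXX*; (1,1)=+0→XOOXO/.XOXX
ply 5, O at XOOXO/X.OXX | (1,1)=+0→XOOXO/XOOXX*
ply 6: XOOXO/XOOXX is terminal +0 (X); from ..OXO/...XX depth 6

value(..OXO/...XX, O) = 0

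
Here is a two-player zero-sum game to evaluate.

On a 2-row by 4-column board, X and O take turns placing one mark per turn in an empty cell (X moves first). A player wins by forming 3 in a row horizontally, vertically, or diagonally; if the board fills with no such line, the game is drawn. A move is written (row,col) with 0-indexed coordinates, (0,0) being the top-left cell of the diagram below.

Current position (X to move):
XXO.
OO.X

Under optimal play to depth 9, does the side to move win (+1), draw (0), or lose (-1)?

[XXO./OO.X] X move#1: (0,3):-1/XXOX/OO.X, (1,2):+0/XXO./OOXX*
[XXO./OOXX] O move#2: (0,3):+0/XXOO/OOXX*
[XXOO/OOXX] end (terminal +0, X#3); searched XXO./OO.X to 9

value(XXO./OO.X, X) = 0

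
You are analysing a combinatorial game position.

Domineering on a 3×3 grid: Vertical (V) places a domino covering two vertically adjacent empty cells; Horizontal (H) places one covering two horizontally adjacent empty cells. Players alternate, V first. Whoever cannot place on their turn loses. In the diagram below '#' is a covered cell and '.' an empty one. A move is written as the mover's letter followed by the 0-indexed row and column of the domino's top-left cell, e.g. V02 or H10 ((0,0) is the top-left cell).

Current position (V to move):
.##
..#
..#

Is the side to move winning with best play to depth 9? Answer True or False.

V winning at [.##/..#/..#]: True

p1 V@[.##/..#/..#]: V00[###/#.#/..#]-1 V10[.##/#.#/#.#]+1* V11[.##/.##/.##]+1
p2 H@[.##/#.#/#.#] terminal -1; root [.##/..#/..#] d9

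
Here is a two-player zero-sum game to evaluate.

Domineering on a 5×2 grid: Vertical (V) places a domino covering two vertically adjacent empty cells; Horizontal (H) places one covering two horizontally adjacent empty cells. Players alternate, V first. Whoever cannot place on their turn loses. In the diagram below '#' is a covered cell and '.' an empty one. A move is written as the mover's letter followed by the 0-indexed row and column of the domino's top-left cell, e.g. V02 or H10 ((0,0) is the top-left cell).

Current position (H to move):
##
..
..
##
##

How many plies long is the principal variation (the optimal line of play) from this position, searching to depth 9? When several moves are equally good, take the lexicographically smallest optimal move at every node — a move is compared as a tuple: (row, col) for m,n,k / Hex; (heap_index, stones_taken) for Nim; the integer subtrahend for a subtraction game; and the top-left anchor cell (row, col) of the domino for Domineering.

PV length from [##/../../##/##]: 1 ply

[##/../../##/##] H move#1: H10:+1/##/##/../##/##*, H20:+1/##/../##/##/##
[##/##/../##/##] end (terminal -1, V#2); searched ##/../../##/## to 9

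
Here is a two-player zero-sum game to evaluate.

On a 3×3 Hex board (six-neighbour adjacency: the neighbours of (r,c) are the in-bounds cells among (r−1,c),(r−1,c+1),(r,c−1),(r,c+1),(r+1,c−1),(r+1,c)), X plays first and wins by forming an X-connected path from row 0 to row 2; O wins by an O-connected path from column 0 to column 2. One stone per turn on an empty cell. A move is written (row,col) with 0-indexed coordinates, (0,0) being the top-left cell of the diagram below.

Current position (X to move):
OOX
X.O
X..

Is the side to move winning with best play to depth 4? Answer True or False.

X winning at [OOX/X.O/X..]: True

p1 X@[OOX/X.O/X..]: (1,1)[OOX/XXO/X..]+1* (2,1)[OOX/X.O/XX.]-1 (2,2)[OOX/X.O/X.X]-1
p2 O@[OOX/XXO/X..] terminal -1; root [OOX/X.O/X..] d4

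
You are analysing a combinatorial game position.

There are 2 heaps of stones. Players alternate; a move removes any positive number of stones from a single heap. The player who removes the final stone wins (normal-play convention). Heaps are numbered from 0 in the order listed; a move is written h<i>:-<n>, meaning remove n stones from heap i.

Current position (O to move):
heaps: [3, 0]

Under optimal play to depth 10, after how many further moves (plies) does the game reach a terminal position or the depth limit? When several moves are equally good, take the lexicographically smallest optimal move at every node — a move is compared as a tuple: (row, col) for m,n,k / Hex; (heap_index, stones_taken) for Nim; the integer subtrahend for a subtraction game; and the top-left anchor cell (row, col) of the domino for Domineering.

p1 O@[(3,0)]: h0:-1[(2,0)]-1 h0:-2[(1,0)]-1 h0:-3[(0,0)]+1*
p2 X@[(0,0)] terminal -1; root [(3,0)] d10

PV length from [(3,0)]: 1 ply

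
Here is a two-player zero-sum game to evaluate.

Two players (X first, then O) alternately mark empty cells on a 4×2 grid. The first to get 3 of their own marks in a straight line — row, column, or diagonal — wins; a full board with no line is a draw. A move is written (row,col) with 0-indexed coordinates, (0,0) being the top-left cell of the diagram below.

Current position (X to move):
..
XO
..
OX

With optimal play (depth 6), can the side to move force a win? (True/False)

X winning at [../XO/../OX]: False

p1 X@[../XO/../OX]: (0,0)[X./XO/../OX]+0* (0,1)[.X/XO/../OX]+0 (2,0)[../XO/X./OX]+0 (2,1)[../XO/.X/OX]+0
p2 O@[X./XO/../OX]: (0,1)[XO/XO/../OX]-1 (2,0)[X./XO/O./OX]+0* (2,1)[X./XO/.O/OX]-1
p3 X@[X./XO/O./OX]: (0,1)[XX/XO/O./OX]+0* (2,1)[X./XO/OX/OX]+0
p4 O@[XX/XO/O./OX]: (2,1)[XX/XO/OO/OX]+0*
p5 X@[XX/XO/OO/OX] terminal +0; root [../XO/../OX] d6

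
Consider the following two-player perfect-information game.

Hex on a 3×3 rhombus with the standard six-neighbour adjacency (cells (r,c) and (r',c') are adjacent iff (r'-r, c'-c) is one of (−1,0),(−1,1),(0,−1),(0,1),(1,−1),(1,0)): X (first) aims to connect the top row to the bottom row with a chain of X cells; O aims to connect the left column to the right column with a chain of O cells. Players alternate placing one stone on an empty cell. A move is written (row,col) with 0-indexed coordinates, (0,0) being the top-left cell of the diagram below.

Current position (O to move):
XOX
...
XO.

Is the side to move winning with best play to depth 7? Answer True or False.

O winning at [XOX/.../XO.]: False

ply 1, O at XOX/.../XO. | (1,0)=-1→XOX/O../XO.*; (1,1)=-1→XOX/.O./XO.; (1,2)=-1→XOX/..O/XO.; (2,2)=-1→XOX/.../XOO
ply 2, X at XOX/O../XO. | (1,1)=+1→XOX/OX./XO.*; (1,2)=+1→XOX/O.X/XO.; (2,2)=+1→XOX/O../XOX
ply 3: XOX/OX./XO. is terminal -1 (O); from XOX/.../XO. depth 7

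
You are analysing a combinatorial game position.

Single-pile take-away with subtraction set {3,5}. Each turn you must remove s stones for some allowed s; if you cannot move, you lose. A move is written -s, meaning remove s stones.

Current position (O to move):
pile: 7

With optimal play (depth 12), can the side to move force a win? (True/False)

O winning at [7]: True

ply 1, O at 7 | -3=-1→4; -5=+1→2*
ply 2: 2 is terminal -1 (X); from 7 depth 12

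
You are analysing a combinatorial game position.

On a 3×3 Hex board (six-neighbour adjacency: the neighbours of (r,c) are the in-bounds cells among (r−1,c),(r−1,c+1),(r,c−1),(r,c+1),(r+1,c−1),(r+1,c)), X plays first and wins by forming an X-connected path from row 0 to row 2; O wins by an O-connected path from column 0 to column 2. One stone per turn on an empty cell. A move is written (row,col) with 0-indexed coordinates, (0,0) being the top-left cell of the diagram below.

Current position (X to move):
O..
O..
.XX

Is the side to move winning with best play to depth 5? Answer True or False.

X winning at [O../O../.XX]: True

p1 X@[O../O../.XX]: (0,1)[OX./O../.XX]-1 (0,2)[O.X/O../.XX]+1* (1,1)[O../OX./.XX]+1 (1,2)[O../O.X/.XX]-1 (2,0)[O../O../XXX]-1
p2 O@[O.X/O../.XX]: (0,1)[OOX/O../.XX]-1* (1,1)[O.X/OO./.XX]-1 (1,2)[O.X/O.O/.XX]-1 (2,0)[O.X/O../OXX]-1
p3 X@[OOX/O../.XX]: (1,1)[OOX/OX./.XX]+1* (1,2)[OOX/O.X/.XX]+1 (2,0)[OOX/O../XXX]+1
p4 O@[OOX/OX./.XX] terminal -1; root [O../O../.XX] d5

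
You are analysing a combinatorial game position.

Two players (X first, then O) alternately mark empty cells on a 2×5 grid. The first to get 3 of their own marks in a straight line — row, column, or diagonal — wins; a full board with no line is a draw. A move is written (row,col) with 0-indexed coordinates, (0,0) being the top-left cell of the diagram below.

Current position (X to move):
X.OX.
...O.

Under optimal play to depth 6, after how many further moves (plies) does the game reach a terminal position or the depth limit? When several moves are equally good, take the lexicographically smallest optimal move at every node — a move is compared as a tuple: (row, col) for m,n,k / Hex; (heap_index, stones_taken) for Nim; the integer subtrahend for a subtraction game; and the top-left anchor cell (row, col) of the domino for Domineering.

PV length from [X.OX./...O.]: 6 plies

ply 1, X at X.OX./...O. | (0,1)=-1→XXOX./...O.; (0,4)=-1→X.OXX/...O.; (1,0)=-1→X.OX./X..O.; (1,1)=+0→X.OX./.X.O.*; (1,2)=+0→X.OX./..XO.; (1,4)=+0→X.OX./...OX
ply 2, O at X.OX./.X.O. | (0,1)=+0→XOOX./.X.O.*; (0,4)=+0→X.OXO/.X.O.; (1,0)=+0→X.OX./OX.O.; (1,2)=+0→X.OX./.XOO.; (1,4)=+0→X.OX./.X.OO
ply 3, X at XOOX./.X.O. | (0,4)=+0→XOOXX/.X.O.*; (1,0)=+0→XOOX./XX.O.; (1,2)=+0→XOOX./.XXO.; (1,4)=+0→XOOX./.X.OX
ply 4, O at XOOXX/.X.O. | (1,0)=+0→XOOXX/OX.O.*; (1,2)=+0→XOOXX/.XOO.; (1,4)=+0→XOOXX/.X.OO
ply 5, X at XOOXX/OX.O. | (1,2)=+0→XOOXX/OXXO.*; (1,4)=+0→XOOXX/OX.OX
ply 6, O at XOOXX/OXXO. | (1,4)=+0→XOOXX/OXXOO*
ply 7: XOOXX/OXXOO is terminal +0 (X); from X.OX./...O. depth 6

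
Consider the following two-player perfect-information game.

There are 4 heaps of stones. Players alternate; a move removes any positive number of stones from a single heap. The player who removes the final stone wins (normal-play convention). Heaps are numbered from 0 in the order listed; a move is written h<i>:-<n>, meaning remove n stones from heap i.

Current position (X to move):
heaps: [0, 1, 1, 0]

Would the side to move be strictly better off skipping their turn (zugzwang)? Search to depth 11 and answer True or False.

zugzwang((0,1,1,0), X) = True

ply 1, X at (0,1,1,0) | h1:-1=-1→(0,0,1,0)*; h2:-1=-1→(0,1,0,0)
ply 2, O at (0,0,1,0) | h2:-1=+1→(0,0,0,0)*
ply 3: (0,0,0,0) is terminal -1 (X); from (0,1,1,0) depth 11
if X skipped the turn, O would face:
~ ply 1, O at (0,1,1,0) | h1:-1=-1→(0,0,1,0)*; h2:-1=-1→(0,1,0,0)
~ ply 2, X at (0,0,1,0) | h2:-1=+1→(0,0,0,0)*
~ ply 3: (0,0,0,0) is terminal -1 (O); from (0,1,1,0) depth 11
compare (X): move=-1 vs pass=+1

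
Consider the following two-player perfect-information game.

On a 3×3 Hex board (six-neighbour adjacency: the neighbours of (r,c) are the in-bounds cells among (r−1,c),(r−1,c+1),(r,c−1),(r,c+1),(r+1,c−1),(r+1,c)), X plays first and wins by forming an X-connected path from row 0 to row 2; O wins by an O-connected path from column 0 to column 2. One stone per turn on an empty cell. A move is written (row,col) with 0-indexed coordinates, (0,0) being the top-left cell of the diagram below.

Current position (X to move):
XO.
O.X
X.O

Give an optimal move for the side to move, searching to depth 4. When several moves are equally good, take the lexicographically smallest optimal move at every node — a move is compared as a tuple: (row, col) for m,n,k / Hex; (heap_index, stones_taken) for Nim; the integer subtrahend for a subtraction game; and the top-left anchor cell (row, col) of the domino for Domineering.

X's best at [XO./O.X/X.O]: (0,2)

p1 X@[XO./O.X/X.O]: (0,2)[XOX/O.X/X.O]+1* (1,1)[XO./OXX/X.O]-1 (2,1)[XO./O.X/XXO]-1
p2 O@[XOX/O.X/X.O]: (1,1)[XOX/OOX/X.O]-1* (2,1)[XOX/O.X/XOO]-1
p3 X@[XOX/OOX/X.O]: (2,1)[XOX/OOX/XXO]+1*
p4 O@[XOX/OOX/XXO] terminal -1; root [XO./O.X/X.O] d4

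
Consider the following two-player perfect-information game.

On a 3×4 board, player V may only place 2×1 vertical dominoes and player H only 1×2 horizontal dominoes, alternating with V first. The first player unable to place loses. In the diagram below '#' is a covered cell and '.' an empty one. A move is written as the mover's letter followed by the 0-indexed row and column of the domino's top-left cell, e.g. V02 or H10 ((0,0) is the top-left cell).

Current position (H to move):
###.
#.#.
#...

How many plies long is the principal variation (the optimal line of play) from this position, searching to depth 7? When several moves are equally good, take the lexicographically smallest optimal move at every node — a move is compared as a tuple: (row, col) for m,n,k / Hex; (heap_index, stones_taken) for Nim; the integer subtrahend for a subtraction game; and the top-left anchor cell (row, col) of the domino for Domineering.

PV length from [###./#.#./#...]: 2 plies

p1 H@[###./#.#./#...]: H21[###./#.#./###.]-1* H22[###./#.#./#.##]-1
p2 V@[###./#.#./###.]: V03[####/#.##/###.]+1* V13[###./#.##/####]+1
p3 H@[####/#.##/###.] terminal -1; root [###./#.#./#...] d7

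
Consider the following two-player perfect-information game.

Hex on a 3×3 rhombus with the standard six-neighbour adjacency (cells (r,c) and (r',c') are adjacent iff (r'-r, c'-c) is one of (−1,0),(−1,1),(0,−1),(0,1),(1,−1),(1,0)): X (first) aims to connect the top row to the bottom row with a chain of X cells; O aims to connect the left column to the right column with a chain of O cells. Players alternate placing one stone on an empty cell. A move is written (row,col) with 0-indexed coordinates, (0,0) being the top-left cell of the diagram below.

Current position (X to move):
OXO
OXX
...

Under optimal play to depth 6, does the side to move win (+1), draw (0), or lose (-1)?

value(OXO/OXX/..., X) = +1

[OXO/OXX/...] X move#1: (2,0):+1/OXO/OXX/X..*, (2,1):+1/OXO/OXX/.X., (2,2):+1/OXO/OXX/..X
[OXO/OXX/X..] end (terminal -1, O#2); searched OXO/OXX/... to 6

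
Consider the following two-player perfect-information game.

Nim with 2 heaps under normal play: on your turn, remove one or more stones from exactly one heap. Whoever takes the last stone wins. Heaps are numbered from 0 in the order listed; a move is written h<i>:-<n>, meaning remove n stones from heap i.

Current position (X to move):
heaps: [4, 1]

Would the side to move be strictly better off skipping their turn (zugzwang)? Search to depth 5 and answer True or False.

p1 X@[(4,1)]: h0:-1[(3,1)]-1 h0:-2[(2,1)]-1 h0:-3[(1,1)]+1* h0:-4[(0,1)]-1 h1:-1[(4,0)]-1
p2 O@[(1,1)]: h0:-1[(0,1)]-1* h1:-1[(1,0)]-1
p3 X@[(0,1)]: h1:-1[(0,0)]+1*
p4 O@[(0,0)] terminal -1; root [(4,1)] d5
if X skipped the turn, O would face:
~ p1 O@[(4,1)]: h0:-1[(3,1)]-1 h0:-2[(2,1)]-1 h0:-3[(1,1)]+1* h0:-4[(0,1)]-1 h1:-1[(4,0)]-1
~ p2 X@[(1,1)]: h0:-1[(0,1)]-1* h1:-1[(1,0)]-1
~ p3 O@[(0,1)]: h1:-1[(0,0)]+1*
~ p4 X@[(0,0)] terminal -1; root [(4,1)] d5
compare (X): move=+1 vs pass=-1

zugzwang((4,1), X) = False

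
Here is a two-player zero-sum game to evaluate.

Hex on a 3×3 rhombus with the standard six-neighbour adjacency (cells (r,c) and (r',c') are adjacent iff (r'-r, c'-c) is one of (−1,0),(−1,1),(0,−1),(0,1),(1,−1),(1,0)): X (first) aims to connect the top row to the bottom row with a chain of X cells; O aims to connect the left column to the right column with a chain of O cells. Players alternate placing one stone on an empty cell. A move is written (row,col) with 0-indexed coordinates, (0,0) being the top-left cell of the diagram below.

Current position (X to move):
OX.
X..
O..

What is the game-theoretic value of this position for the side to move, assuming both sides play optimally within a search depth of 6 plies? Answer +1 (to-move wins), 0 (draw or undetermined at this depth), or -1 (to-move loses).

[OX./X../O..] X move#1: (0,2):-1/OXX/X../O.., (1,1):-1/OX./XX./O.., (1,2):+1/OX./X.X/O..*, (2,1):-1/OX./X../OX., (2,2):-1/OX./X../O.X
[OX./X.X/O..] O move#2: (0,2):-1/OXO/X.X/O..*, (1,1):-1/OX./XOX/O.., (2,1):-1/OX./X.X/OO., (2,2):-1/OX./X.X/O.O
[OXO/X.X/O..] X move#3: (1,1):+1/OXO/XXX/O..*, (2,1):-1/OXO/X.X/OX., (2,2):-1/OXO/X.X/O.X
[OXO/XXX/O..] O move#4: (2,1):-1/OXO/XXX/OO.*, (2,2):-1/OXO/XXX/O.O
[OXO/XXX/OO.] X move#5: (2,2):+1/OXO/XXX/OOX*
[OXO/XXX/OOX] end (terminal -1, O#6); searched OX./X../O.. to 6

value(OX./X../O.., X) = +1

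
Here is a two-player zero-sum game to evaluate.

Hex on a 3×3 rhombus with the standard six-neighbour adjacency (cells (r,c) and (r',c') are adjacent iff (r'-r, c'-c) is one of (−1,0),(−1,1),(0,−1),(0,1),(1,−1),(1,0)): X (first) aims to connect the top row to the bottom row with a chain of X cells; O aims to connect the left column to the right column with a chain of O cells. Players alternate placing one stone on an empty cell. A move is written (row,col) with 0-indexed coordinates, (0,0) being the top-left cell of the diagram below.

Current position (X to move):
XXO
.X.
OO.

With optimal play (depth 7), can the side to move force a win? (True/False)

X winning at [XXO/.X./OO.]: False

[XXO/.X./OO.] X move#1: (1,0):-1/XXO/XX./OO.*, (1,2):-1/XXO/.XX/OO., (2,2):-1/XXO/.X./OOX
[XXO/XX./OO.] O move#2: (1,2):+1/XXO/XXO/OO.*, (2,2):+1/XXO/XX./OOO
[XXO/XXO/OO.] end (terminal -1, X#3); searched XXO/.X./OO. to 7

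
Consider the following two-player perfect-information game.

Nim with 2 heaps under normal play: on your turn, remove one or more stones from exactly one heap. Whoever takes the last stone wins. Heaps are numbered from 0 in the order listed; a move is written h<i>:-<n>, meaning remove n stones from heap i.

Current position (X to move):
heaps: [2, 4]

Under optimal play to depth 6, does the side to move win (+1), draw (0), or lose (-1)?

p1 X@[(2,4)]: h0:-1[(1,4)]-1 h0:-2[(0,4)]-1 h1:-1[(2,3)]-1 h1:-2[(2,2)]+1* h1:-3[(2,1)]-1 h1:-4[(2,0)]-1
p2 O@[(2,2)]: h0:-1[(1,2)]-1* h0:-2[(0,2)]-1 h1:-1[(2,1)]-1 h1:-2[(2,0)]-1
p3 X@[(1,2)]: h0:-1[(0,2)]-1 h1:-1[(1,1)]+1* h1:-2[(1,0)]-1
p4 O@[(1,1)]: h0:-1[(0,1)]-1* h1:-1[(1,0)]-1
p5 X@[(0,1)]: h1:-1[(0,0)]+1*
p6 O@[(0,0)] terminal -1; root [(2,4)] d6

value((2,4), X) = +1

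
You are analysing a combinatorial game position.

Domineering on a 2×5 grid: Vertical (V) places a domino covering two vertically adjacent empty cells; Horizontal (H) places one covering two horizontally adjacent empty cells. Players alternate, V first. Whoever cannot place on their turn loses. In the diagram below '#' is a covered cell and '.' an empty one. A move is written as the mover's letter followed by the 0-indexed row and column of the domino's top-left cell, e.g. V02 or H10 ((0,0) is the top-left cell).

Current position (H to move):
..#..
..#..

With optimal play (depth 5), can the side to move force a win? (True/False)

H winning at [..#../..#..]: False

p1 H@[..#../..#..]: H00[###../..#..]-1* H03[..###/..#..]-1 H10[..#../###..]-1 H13[..#../..###]-1
p2 V@[###../..#..]: V03[####./..##.]+1* V04[###.#/..#.#]+1
p3 H@[####./..##.]: H10[####./####.]-1*
p4 V@[####./####.]: V04[#####/#####]+1*
p5 H@[#####/#####] terminal -1; root [..#../..#..] d5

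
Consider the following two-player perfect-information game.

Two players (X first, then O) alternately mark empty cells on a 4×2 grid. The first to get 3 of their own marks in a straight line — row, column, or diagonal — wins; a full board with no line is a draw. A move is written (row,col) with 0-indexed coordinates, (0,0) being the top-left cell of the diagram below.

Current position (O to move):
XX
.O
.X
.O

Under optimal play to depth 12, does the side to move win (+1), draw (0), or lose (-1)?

value(XX/.O/.X/.O, O) = 0

[XX/.O/.X/.O] O move#1: (1,0):+0/XX/OO/.X/.O*, (2,0):+0/XX/.O/OX/.O, (3,0):+0/XX/.O/.X/OO
[XX/OO/.X/.O] X move#2: (2,0):+0/XX/OO/XX/.O*, (3,0):+0/XX/OO/.X/XO
[XX/OO/XX/.O] O move#3: (3,0):+0/XX/OO/XX/OO*
[XX/OO/XX/OO] end (terminal +0, X#4); searched XX/.O/.X/.O to 12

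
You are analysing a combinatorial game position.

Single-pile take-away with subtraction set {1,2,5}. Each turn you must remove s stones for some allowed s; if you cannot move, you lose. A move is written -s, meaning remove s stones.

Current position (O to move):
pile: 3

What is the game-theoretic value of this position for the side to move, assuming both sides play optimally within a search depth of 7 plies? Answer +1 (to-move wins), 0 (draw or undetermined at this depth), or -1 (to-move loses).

[3] O move#1: -1:-1/2*, -2:-1/1
[2] X move#2: -1:-1/1, -2:+1/0*
[0] end (terminal -1, O#3); searched 3 to 7

value(3, O) = -1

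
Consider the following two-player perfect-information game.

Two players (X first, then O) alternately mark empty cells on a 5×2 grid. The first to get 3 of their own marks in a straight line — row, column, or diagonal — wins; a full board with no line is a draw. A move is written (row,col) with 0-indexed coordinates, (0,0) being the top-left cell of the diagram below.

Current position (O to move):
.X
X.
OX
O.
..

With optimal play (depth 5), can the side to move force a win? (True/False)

O winning at [.X/X./OX/O./..]: True

ply 1, O at .X/X./OX/O./.. | (0,0)=-1→OX/X./OX/O./..; (1,1)=+0→.X/XO/OX/O./..; (3,1)=-1→.X/X./OX/OO/..; (4,0)=+1→.X/X./OX/O./O.*; (4,1)=-1→.X/X./OX/O./.O
ply 2: .X/X./OX/O./O. is terminal -1 (X); from .X/X./OX/O./.. depth 5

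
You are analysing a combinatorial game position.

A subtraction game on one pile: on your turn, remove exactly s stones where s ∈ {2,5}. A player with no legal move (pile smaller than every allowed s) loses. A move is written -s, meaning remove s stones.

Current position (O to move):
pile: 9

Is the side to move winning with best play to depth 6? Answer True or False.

O winning at [9]: True

[9] O move#1: -2:+1/7*, -5:+1/4
[7] X move#2: -2:-1/5*, -5:-1/2
[5] O move#3: -2:-1/3, -5:+1/0*
[0] end (terminal -1, X#4); searched 9 to 6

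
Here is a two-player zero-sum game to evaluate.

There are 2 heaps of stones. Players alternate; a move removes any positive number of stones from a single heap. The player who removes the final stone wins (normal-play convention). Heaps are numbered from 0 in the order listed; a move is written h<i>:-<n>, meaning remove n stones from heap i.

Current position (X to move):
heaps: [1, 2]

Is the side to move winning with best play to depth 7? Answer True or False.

[(1,2)] X move#1: h0:-1:-1/(0,2), h1:-1:+1/(1,1)*, h1:-2:-1/(1,0)
[(1,1)] O move#2: h0:-1:-1/(0,1)*, h1:-1:-1/(1,0)
[(0,1)] X move#3: h1:-1:+1/(0,0)*
[(0,0)] end (terminal -1, O#4); searched (1,2) to 7

X winning at [(1,2)]: True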